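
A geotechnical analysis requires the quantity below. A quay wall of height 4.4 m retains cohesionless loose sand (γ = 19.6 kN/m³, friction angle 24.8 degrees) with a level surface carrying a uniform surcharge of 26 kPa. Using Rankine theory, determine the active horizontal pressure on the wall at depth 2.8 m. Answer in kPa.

K_a = (1 − sin φ)/(1 + sin φ) = 0.4090.
σ_v = γz + q = 19.6 × 2.8 + 26 = 80.88 kPa.
σ_h = K_a σ_v = 0.4090 × 80.88 = 33.08 kPa.

33.1 kPa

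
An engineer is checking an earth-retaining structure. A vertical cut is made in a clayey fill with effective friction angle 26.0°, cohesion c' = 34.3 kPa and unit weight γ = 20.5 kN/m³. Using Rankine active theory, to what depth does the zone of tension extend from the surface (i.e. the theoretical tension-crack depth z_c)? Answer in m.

5.36 m

K_a = tan²(45° − 26.0°/2) = 0.3905; √K_a = 0.6249.
The active pressure is zero where K_a γ z = 2c√K_a, so z_c = 2c/(γ√K_a) = 2×34.3/(20.5×0.6249) = 5.355 m.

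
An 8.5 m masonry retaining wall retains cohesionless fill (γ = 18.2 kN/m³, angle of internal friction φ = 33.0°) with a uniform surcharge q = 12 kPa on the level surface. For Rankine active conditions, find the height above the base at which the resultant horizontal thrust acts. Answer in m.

K_a = 0.2948.
Triangular part P₁ = ½K_aγH² = 193.8 at H/3 = 2.833 m; rectangular part P₂ = K_a q H = 30.07 at H/2 = 4.250 m.
ȳ = (P₁·2.833 + P₂·4.250)/(P₁+P₂) = 3.024 m.

3.02 m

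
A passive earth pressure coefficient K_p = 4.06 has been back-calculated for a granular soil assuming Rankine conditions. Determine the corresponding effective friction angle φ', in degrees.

K_p = (1+sin φ)/(1−sin φ) ⇒ sin φ = (K_p − 1)/(K_p + 1) = 0.6047.
φ = arcsin(0.6047) = 37.21°.

37.2°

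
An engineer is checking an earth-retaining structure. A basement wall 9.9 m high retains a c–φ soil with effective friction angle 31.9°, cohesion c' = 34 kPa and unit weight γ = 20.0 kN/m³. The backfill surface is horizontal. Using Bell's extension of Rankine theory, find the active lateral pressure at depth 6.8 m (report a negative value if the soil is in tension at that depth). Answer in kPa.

K_a = (1 − sin φ)/(1 + sin φ) = 0.3085.
σ_a = K_a γ z − 2c√K_a = 0.3085×20.0×6.8 − 2×34×0.5555 = 4.189 kPa.

4.19 kPa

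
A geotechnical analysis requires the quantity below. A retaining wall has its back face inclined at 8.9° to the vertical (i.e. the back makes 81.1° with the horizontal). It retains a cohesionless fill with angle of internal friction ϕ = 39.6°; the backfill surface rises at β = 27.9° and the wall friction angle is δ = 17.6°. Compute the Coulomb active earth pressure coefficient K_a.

K_a = sin²(α+φ) / [sin²α · sin(α−δ) · (1 + √{sin(φ+δ)sin(φ−β) / (sin(α−δ)sin(α+β))})²].
With α = 81.1°, φ = 39.6°, δ = 17.6°, β = 27.9°: K_a = 0.4032.

0.403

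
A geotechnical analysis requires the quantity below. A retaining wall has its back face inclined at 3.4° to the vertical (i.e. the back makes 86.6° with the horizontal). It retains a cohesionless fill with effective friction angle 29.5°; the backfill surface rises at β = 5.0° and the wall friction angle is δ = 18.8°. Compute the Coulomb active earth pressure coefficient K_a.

0.351

K_a = sin²(α+φ) / [sin²α · sin(α−δ) · (1 + √{sin(φ+δ)sin(φ−β) / (sin(α−δ)sin(α+β))})²].
With α = 86.6°, φ = 29.5°, δ = 18.8°, β = 5.0°: K_a = 0.3509.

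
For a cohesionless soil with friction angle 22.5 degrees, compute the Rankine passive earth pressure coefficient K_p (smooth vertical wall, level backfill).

2.24

K_p = (1 + sin φ)/(1 − sin φ) = tan²(45° + 22.5°/2) = 2.240.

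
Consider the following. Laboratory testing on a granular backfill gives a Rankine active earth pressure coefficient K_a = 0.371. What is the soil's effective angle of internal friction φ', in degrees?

27.3°

K_a = tan²(45° − φ/2) ⇒ 45° − φ/2 = arctan(√0.371) = 31.35°.
φ = 2(45° − 31.35°) = 27.31°.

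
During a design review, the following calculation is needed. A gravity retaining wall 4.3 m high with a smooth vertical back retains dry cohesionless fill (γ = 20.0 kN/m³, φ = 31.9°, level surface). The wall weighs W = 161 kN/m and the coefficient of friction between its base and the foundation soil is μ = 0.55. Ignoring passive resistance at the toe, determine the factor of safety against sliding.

K_a = tan²(45° − 31.9°/2) = 0.3085.
P_a = ½K_aγH² = 0.5×0.3085×20.0×4.3² = 57.05 kN/m, acting at H/3 = 1.433 m above the base.
FS_sliding = μW / P_a = 0.55×161 / 57.05 = 1.552.

1.55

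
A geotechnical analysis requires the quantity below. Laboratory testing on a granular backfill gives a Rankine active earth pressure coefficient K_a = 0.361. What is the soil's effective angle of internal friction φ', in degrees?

28.0°

K_a = tan²(45° − φ/2) ⇒ 45° − φ/2 = arctan(√0.361) = 31.00°.
φ = 2(45° − 31.00°) = 28.00°.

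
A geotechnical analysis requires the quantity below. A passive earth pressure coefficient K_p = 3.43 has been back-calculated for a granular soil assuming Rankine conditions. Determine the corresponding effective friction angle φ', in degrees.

33.3°

K_p = (1+sin φ)/(1−sin φ) ⇒ sin φ = (K_p − 1)/(K_p + 1) = 0.5485.
φ = arcsin(0.5485) = 33.27°.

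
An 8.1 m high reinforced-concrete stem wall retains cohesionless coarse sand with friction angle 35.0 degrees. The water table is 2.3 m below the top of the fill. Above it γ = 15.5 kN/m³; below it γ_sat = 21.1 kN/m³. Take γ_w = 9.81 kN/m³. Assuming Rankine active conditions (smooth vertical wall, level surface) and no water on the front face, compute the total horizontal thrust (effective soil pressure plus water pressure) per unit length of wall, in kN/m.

284 kN/m

K_a = tan²(45° − φ/2) = 0.2710.
γ' = 21.1 − 9.81 = 11.29 kN/m³. Depth below WT = 5.8 m.
σ'_h at WT = K_a γ d_w = 9.661 kPa; at base = 9.661 + K_a γ' × 5.8 = 27.41 kPa.
P₁ (0–2.3 m) = ½×9.661×2.3 = 11.11. P₂ (2.3–8.1 m) = ½(9.661+27.41)×5.8 = 107.5.
P_w = ½ γ_w h₂² = 0.5×9.81×5.8² = 165.0. Total = 11.11+107.5+165.0 = 283.6 kN/m.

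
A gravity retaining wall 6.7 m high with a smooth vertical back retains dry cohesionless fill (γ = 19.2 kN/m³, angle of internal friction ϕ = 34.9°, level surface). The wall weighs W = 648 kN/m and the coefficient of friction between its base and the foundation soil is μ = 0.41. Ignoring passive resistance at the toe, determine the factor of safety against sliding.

K_a = tan²(45° − 34.9°/2) = 0.2721.
P_a = ½K_aγH² = 0.5×0.2721×19.2×6.7² = 117.3 kN/m, acting at H/3 = 2.233 m above the base.
FS_sliding = μW / P_a = 0.41×648 / 117.3 = 2.265.

2.27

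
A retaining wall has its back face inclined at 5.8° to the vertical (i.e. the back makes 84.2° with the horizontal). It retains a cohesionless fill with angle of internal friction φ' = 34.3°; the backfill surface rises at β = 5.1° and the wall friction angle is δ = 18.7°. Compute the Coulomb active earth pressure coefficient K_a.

K_a = sin²(α+φ) / [sin²α · sin(α−δ) · (1 + √{sin(φ+δ)sin(φ−β) / (sin(α−δ)sin(α+β))})²].
With α = 84.2°, φ = 34.3°, δ = 18.7°, β = 5.1°: K_a = 0.3133.

0.313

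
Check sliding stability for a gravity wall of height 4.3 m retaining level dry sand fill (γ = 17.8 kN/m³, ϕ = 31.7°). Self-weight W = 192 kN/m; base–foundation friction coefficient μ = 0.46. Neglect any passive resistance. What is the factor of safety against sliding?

1.73

K_a = tan²(45° − 31.7°/2) = 0.3111.
P_a = ½K_aγH² = 0.5×0.3111×17.8×4.3² = 51.19 kN/m, acting at H/3 = 1.433 m above the base.
FS_sliding = μW / P_a = 0.46×192 / 51.19 = 1.725.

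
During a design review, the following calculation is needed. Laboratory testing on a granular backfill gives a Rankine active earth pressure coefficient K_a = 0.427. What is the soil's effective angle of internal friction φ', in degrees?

K_a = tan²(45° − φ/2) ⇒ 45° − φ/2 = arctan(√0.427) = 33.16°.
φ = 2(45° − 33.16°) = 23.67°.

23.7°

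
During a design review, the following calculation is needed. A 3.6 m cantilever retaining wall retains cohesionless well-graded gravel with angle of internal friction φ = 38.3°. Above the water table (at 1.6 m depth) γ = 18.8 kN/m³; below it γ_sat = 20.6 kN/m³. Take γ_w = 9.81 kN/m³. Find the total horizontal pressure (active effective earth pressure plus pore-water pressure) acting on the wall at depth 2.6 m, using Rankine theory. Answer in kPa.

K_a = (1 − sin φ)/(1 + sin φ) = 0.2347.
γ' = 20.6 − 9.81 = 10.79 kN/m³.
Effective vertical stress at 2.6 m: σ'_v = 18.8×1.6 + 10.79×1.00 = 40.87 kPa.
σ'_h = K_a σ'_v = 0.2347 × 40.87 = 9.594 kPa; u = γ_w × 1.00 = 9.810 kPa.
Total σ_h = 9.594 + 9.810 = 19.40 kPa.

19.4 kPa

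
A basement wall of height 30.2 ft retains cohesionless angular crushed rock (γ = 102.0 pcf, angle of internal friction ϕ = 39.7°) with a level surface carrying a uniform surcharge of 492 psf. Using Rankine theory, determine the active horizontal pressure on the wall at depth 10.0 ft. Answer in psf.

K_a = (1 − sin φ)/(1 + sin φ) = 0.2204.
σ_v = γz + q = 102.0 × 10.0 + 492 = 1512 psf.
σ_h = K_a σ_v = 0.2204 × 1512 = 333.3 psf.

333 psf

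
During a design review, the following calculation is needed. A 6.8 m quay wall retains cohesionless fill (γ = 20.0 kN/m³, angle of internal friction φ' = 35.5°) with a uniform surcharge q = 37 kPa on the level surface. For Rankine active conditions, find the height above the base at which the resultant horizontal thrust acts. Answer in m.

K_a = 0.2653.
Triangular part P₁ = ½K_aγH² = 122.7 at H/3 = 2.267 m; rectangular part P₂ = K_a q H = 66.74 at H/2 = 3.400 m.
ȳ = (P₁·2.267 + P₂·3.400)/(P₁+P₂) = 2.666 m.

2.67 m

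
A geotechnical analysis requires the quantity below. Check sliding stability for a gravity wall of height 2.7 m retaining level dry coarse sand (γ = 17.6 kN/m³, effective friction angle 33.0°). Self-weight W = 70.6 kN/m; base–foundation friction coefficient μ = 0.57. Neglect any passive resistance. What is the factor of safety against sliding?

K_a = tan²(45° − 33.0°/2) = 0.2948.
P_a = ½K_aγH² = 0.5×0.2948×17.6×2.7² = 18.91 kN/m, acting at H/3 = 0.9000 m above the base.
FS_sliding = μW / P_a = 0.57×70.6 / 18.91 = 2.128.

2.13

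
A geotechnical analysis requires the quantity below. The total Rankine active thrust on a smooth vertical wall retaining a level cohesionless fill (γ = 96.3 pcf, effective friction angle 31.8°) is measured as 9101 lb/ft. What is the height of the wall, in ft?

24.7 ft

K_a = 0.3098. P_a = ½ K_a γ H² ⇒ H = √(2P_a/(K_a γ)).
H = √(2×9101/(0.3098×96.3)) = 24.70 ft.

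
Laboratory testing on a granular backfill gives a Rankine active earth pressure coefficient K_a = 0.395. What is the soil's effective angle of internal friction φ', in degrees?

25.7°

K_a = tan²(45° − φ/2) ⇒ 45° − φ/2 = arctan(√0.395) = 32.15°.
φ = 2(45° − 32.15°) = 25.70°.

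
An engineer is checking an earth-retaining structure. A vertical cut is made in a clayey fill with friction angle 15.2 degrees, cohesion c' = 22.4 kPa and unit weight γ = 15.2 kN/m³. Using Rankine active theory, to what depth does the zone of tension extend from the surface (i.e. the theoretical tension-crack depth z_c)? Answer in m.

K_a = tan²(45° − 15.2°/2) = 0.5845; √K_a = 0.7646.
The active pressure is zero where K_a γ z = 2c√K_a, so z_c = 2c/(γ√K_a) = 2×22.4/(15.2×0.7646) = 3.855 m.

3.85 m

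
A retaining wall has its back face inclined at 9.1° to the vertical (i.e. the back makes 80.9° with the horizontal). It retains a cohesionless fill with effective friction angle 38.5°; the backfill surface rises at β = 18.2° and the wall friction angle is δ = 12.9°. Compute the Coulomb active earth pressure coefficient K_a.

K_a = sin²(α+φ) / [sin²α · sin(α−δ) · (1 + √{sin(φ+δ)sin(φ−β) / (sin(α−δ)sin(α+β))})²].
With α = 80.9°, φ = 38.5°, δ = 12.9°, β = 18.2°: K_a = 0.3521.

0.352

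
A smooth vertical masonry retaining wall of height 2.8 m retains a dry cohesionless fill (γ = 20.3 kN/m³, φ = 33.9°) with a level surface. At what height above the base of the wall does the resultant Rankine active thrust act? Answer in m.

K_a = 0.2839.
The pressure distribution is triangular, so the resultant acts at H/3 above the base = 2.8/3 = 0.9333 m.

0.933 m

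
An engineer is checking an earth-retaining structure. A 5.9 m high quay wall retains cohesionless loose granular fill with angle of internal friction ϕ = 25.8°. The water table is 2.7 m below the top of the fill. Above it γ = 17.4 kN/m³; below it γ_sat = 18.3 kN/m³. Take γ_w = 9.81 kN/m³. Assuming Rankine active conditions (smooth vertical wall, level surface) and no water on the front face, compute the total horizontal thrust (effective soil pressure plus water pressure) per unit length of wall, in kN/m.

151 kN/m

K_a = tan²(45° − φ/2) = 0.3935.
γ' = 18.3 − 9.81 = 8.490 kN/m³. Depth below WT = 3.2 m.
σ'_h at WT = K_a γ d_w = 18.49 kPa; at base = 18.49 + K_a γ' × 3.2 = 29.18 kPa.
P₁ (0–2.7 m) = ½×18.49×2.7 = 24.96. P₂ (2.7–5.9 m) = ½(18.49+29.18)×3.2 = 76.26.
P_w = ½ γ_w h₂² = 0.5×9.81×3.2² = 50.23. Total = 24.96+76.26+50.23 = 151.4 kN/m.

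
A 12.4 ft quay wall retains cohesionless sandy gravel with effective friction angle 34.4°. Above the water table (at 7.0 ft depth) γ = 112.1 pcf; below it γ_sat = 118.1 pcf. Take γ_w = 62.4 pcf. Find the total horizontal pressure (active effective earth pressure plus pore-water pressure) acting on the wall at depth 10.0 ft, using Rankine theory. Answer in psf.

452 psf

K_a = (1 − sin φ)/(1 + sin φ) = 0.2780.
γ' = 118.1 − 62.4 = 55.70 pcf.
Effective vertical stress at 10.0 ft: σ'_v = 112.1×7.0 + 55.70×3.00 = 951.8 psf.
σ'_h = K_a σ'_v = 0.2780 × 951.8 = 264.6 psf; u = γ_w × 3.00 = 187.2 psf.
Total σ_h = 264.6 + 187.2 = 451.8 psf.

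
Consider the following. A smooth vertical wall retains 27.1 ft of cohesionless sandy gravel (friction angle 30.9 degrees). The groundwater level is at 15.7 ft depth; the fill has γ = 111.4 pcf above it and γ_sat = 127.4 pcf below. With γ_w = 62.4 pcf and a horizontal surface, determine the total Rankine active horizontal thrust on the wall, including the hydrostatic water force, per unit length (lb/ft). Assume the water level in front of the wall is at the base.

K_a = tan²(45° − φ/2) = 0.3214.
γ' = 127.4 − 62.4 = 65.00 pcf. Depth below WT = 11.4 ft.
σ'_h at WT = K_a γ d_w = 562.1 psf; at base = 562.1 + K_a γ' × 11.4 = 800.3 psf.
P₁ (0–15.7 ft) = ½×562.1×15.7 = 4413. P₂ (15.7–27.1 ft) = ½(562.1+800.3)×11.4 = 7766.
P_w = ½ γ_w h₂² = 0.5×62.4×11.4² = 4055. Total = 4413+7766+4055 = 16230 lb/ft.

16200 lb/ft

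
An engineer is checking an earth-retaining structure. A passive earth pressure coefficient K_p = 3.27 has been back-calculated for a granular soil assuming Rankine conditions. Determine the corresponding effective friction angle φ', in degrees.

32.1°

K_p = (1+sin φ)/(1−sin φ) ⇒ sin φ = (K_p − 1)/(K_p + 1) = 0.5316.
φ = arcsin(0.5316) = 32.11°.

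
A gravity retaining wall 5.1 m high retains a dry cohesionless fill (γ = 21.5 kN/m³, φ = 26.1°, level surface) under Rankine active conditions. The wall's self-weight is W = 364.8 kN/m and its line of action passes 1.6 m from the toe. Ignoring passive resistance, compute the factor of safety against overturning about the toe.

3.16

K_a = tan²(45° − 26.1°/2) = 0.3889.
P_a = ½K_aγH² = 0.5×0.3889×21.5×5.1² = 108.8 kN/m, acting at H/3 = 1.700 m above the base.
Overturning moment M_o = P_a × H/3 = 108.8 × 1.700 = 184.9.
Resisting moment M_r = W × 1.6 = 364.8 × 1.6 = 583.7.
FS_overturning = M_r/M_o = 583.7/184.9 = 3.157.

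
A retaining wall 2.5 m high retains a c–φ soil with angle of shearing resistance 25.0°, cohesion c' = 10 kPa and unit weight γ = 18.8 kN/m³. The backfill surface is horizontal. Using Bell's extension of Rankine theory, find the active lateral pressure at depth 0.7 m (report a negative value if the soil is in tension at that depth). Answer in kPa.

-7.40 kPa

K_a = (1 − sin φ)/(1 + sin φ) = 0.4059.
σ_a = K_a γ z − 2c√K_a = 0.4059×18.8×0.7 − 2×10×0.6371 = -7.400 kPa.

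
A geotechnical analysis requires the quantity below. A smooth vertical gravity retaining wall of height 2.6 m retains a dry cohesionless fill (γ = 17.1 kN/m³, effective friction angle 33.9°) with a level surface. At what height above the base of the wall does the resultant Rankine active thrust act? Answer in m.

K_a = 0.2839.
The pressure distribution is triangular, so the resultant acts at H/3 above the base = 2.6/3 = 0.8667 m.

0.867 m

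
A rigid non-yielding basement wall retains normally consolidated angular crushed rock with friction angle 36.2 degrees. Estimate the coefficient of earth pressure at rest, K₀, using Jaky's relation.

0.409

K₀ = 1 − sin φ' = 1 − sin 36.2° = 0.4094.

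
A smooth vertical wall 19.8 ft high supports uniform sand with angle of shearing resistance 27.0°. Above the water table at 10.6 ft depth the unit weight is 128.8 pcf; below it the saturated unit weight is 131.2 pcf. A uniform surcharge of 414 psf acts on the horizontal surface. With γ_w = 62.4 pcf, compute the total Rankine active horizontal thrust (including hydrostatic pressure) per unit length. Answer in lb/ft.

14200 lb/ft

K_a = tan²(45° − φ/2) = 0.3755.
γ' = 131.2 − 62.4 = 68.80 pcf. h₂ = H − d_w = 9.2 ft.
σ'_h: at surface K_a·q = 155.5; at WT K_a(q+γd_w) = 668.2; at base K_a(q+γd_w+γ'h₂) = 905.9 psf.
P₁ = ½(155.5+668.2)×10.6 = 4365; P₂ = ½(668.2+905.9)×9.2 = 7240; P_w = ½γ_w h₂² = 2641.
Total = 4365+7240+2641 = 14250 lb/ft.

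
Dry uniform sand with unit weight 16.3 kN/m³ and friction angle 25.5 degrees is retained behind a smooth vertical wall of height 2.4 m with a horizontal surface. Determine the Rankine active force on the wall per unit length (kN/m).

18.7 kN/m

K_a = tan²(45° − φ/2) = 0.3981.
P_a = ½ K_a γ H² = 0.5 × 0.3981 × 16.3 × 2.4² = 18.69 kN/m.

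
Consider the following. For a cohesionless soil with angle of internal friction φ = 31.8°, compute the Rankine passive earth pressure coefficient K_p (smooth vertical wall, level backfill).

3.23

K_p = (1 + sin φ)/(1 − sin φ) = tan²(45° + 31.8°/2) = 3.228.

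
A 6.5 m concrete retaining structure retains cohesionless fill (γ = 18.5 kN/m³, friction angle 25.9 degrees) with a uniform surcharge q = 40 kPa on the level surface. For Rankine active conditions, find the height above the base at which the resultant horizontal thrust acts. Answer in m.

2.60 m

K_a = 0.3920.
Triangular part P₁ = ½K_aγH² = 153.2 at H/3 = 2.167 m; rectangular part P₂ = K_a q H = 101.9 at H/2 = 3.250 m.
ȳ = (P₁·2.167 + P₂·3.250)/(P₁+P₂) = 2.599 m.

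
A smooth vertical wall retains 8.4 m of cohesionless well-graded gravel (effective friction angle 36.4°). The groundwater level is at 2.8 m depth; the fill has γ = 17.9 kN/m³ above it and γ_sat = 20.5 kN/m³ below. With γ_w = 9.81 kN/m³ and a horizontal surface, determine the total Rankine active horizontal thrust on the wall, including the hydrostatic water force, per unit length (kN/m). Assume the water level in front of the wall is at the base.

286 kN/m

K_a = tan²(45° − φ/2) = 0.2552.
γ' = 20.5 − 9.81 = 10.69 kN/m³. Depth below WT = 5.6 m.
σ'_h at WT = K_a γ d_w = 12.79 kPa; at base = 12.79 + K_a γ' × 5.6 = 28.06 kPa.
P₁ (0–2.8 m) = ½×12.79×2.8 = 17.90. P₂ (2.8–8.4 m) = ½(12.79+28.06)×5.6 = 114.4.
P_w = ½ γ_w h₂² = 0.5×9.81×5.6² = 153.8. Total = 17.90+114.4+153.8 = 286.1 kN/m.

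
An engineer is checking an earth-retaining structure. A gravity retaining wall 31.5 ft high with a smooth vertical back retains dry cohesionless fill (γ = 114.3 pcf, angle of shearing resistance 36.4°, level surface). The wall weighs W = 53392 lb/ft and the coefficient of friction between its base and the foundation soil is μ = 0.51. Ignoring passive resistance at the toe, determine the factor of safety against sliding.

K_a = tan²(45° − 36.4°/2) = 0.2552.
P_a = ½K_aγH² = 0.5×0.2552×114.3×31.5² = 14470 lb/ft, acting at H/3 = 10.50 ft above the base.
FS_sliding = μW / P_a = 0.51×53392 / 14470 = 1.882.

1.88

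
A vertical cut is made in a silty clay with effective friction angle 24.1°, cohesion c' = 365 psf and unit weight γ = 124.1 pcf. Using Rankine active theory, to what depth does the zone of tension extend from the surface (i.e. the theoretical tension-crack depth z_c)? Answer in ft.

9.08 ft

K_a = tan²(45° − 24.1°/2) = 0.4201; √K_a = 0.6482.
The active pressure is zero where K_a γ z = 2c√K_a, so z_c = 2c/(γ√K_a) = 2×365/(124.1×0.6482) = 9.075 ft.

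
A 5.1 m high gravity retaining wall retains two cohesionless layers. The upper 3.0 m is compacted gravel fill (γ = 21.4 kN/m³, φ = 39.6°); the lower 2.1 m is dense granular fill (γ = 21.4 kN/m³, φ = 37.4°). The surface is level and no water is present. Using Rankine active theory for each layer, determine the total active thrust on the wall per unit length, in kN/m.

K_a1 = tan²(45°−39.6°/2) = 0.2214; K_a2 = tan²(45°−37.4°/2) = 0.2443.
Layer 1: σ at base = K_a1 γ₁ h₁ = 14.22 kPa; P₁ = ½×14.22×3.0 = 21.32.
Layer 2: σ_v at top = γ₁h₁ = 64.20; σ_h top = K_a2×64.20 = 15.68; σ_h base = K_a2×(64.20+21.4×2.1) = 26.66.
P₂ = ½(15.68+26.66)×2.1 = 44.46. Total P_a = 21.32+44.46 = 65.78 kN/m.

65.8 kN/m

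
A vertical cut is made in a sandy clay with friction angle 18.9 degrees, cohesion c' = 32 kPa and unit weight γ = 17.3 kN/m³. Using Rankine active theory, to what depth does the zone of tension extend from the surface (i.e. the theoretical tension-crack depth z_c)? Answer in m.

K_a = tan²(45° − 18.9°/2) = 0.5107; √K_a = 0.7146.
The active pressure is zero where K_a γ z = 2c√K_a, so z_c = 2c/(γ√K_a) = 2×32/(17.3×0.7146) = 5.177 m.

5.18 m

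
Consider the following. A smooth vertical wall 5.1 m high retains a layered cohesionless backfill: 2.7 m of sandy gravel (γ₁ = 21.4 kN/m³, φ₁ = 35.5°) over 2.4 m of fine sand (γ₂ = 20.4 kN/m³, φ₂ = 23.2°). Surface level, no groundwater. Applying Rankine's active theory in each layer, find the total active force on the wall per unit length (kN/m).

K_a1 = tan²(45°−35.5°/2) = 0.2653; K_a2 = tan²(45°−23.2°/2) = 0.4348.
Layer 1: σ at base = K_a1 γ₁ h₁ = 15.33 kPa; P₁ = ½×15.33×2.7 = 20.69.
Layer 2: σ_v at top = γ₁h₁ = 57.78; σ_h top = K_a2×57.78 = 25.12; σ_h base = K_a2×(57.78+20.4×2.4) = 46.41.
P₂ = ½(25.12+46.41)×2.4 = 85.84. Total P_a = 20.69+85.84 = 106.5 kN/m.

107 kN/m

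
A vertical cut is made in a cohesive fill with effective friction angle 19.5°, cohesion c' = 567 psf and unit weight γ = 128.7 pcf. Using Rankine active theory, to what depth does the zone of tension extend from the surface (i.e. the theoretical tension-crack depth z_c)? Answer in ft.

K_a = tan²(45° − 19.5°/2) = 0.4995; √K_a = 0.7067.
The active pressure is zero where K_a γ z = 2c√K_a, so z_c = 2c/(γ√K_a) = 2×567/(128.7×0.7067) = 12.47 ft.

12.5 ft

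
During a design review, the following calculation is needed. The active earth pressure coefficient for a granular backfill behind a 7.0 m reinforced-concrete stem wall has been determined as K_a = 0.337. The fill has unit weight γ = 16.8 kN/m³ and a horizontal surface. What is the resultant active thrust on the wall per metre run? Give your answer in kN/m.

P = ½ K_a γ H² = 0.5 × 0.337 × 16.8 × 7.0² = 138.7 kN/m.

139 kN/m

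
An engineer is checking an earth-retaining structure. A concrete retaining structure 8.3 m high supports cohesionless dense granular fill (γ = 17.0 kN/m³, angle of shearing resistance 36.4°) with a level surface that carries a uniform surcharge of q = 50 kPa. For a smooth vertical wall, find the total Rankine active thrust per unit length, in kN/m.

255 kN/m

K_a = tan²(45° − φ/2) = 0.2552.
Soil triangle: ½ K_a γ H² = 0.5×0.2552×17.0×8.3² = 149.4 kN/m.
Surcharge rectangle: K_a q H = 0.2552×50×8.3 = 105.9 kN/m.
Total = 149.4 + 105.9 = 255.3 kN/m.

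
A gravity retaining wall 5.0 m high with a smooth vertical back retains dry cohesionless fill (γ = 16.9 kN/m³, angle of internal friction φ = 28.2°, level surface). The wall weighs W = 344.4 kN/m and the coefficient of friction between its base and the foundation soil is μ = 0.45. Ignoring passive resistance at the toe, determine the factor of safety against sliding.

2.05

K_a = tan²(45° − 28.2°/2) = 0.3582.
P_a = ½K_aγH² = 0.5×0.3582×16.9×5.0² = 75.67 kN/m, acting at H/3 = 1.667 m above the base.
FS_sliding = μW / P_a = 0.45×344.4 / 75.67 = 2.048.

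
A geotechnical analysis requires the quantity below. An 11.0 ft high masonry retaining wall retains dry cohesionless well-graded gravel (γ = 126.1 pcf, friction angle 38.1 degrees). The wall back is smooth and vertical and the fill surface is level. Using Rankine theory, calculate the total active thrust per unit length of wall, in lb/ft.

K_a = tan²(45° − φ/2) = 0.2368.
P_a = ½ K_a γ H² = 0.5 × 0.2368 × 126.1 × 11.0² = 1807 lb/ft.

1810 lb/ft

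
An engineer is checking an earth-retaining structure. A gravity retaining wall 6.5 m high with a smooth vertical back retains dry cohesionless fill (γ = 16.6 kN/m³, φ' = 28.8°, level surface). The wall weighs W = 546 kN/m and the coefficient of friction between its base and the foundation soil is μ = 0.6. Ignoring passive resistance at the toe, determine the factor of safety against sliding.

2.67

K_a = tan²(45° − 28.8°/2) = 0.3498.
P_a = ½K_aγH² = 0.5×0.3498×16.6×6.5² = 122.6 kN/m, acting at H/3 = 2.167 m above the base.
FS_sliding = μW / P_a = 0.6×546 / 122.6 = 2.671.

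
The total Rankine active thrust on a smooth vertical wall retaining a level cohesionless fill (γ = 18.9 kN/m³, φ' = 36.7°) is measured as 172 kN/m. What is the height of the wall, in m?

8.50 m

K_a = 0.2519. P_a = ½ K_a γ H² ⇒ H = √(2P_a/(K_a γ)).
H = √(2×172/(0.2519×18.9)) = 8.501 m.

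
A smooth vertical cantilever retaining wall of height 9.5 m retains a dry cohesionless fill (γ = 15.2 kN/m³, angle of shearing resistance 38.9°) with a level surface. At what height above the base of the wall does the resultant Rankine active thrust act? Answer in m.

3.17 m

K_a = 0.2285.
The pressure distribution is triangular, so the resultant acts at H/3 above the base = 9.5/3 = 3.167 m.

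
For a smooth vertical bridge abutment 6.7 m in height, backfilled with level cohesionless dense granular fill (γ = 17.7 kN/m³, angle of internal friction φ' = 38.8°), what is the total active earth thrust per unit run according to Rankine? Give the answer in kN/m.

91.2 kN/m

K_a = tan²(45° − φ/2) = 0.2296.
P_a = ½ K_a γ H² = 0.5 × 0.2296 × 17.7 × 6.7² = 91.20 kN/m.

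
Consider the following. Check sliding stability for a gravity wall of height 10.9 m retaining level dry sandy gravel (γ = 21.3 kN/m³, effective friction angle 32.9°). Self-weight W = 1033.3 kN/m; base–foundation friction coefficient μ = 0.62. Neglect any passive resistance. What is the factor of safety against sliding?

1.71

K_a = tan²(45° − 32.9°/2) = 0.2960.
P_a = ½K_aγH² = 0.5×0.2960×21.3×10.9² = 374.6 kN/m, acting at H/3 = 3.633 m above the base.
FS_sliding = μW / P_a = 0.62×1033.3 / 374.6 = 1.710.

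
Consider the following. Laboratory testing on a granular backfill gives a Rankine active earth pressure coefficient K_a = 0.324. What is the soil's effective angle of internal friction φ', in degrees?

K_a = tan²(45° − φ/2) ⇒ 45° − φ/2 = arctan(√0.324) = 29.65°.
φ = 2(45° − 29.65°) = 30.70°.

30.7°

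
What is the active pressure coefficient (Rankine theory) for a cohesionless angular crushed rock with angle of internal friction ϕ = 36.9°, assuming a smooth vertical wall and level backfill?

0.250

K_a = tan²(45° − φ/2) = tan²(26.55°) = 0.2497.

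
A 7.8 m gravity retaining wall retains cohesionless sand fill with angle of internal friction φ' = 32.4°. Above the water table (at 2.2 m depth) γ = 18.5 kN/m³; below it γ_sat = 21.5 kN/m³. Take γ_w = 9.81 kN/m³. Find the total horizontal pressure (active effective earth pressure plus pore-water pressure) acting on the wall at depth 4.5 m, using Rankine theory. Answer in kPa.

K_a = (1 − sin φ)/(1 + sin φ) = 0.3022.
γ' = 21.5 − 9.81 = 11.69 kN/m³.
Effective vertical stress at 4.5 m: σ'_v = 18.5×2.2 + 11.69×2.30 = 67.59 kPa.
σ'_h = K_a σ'_v = 0.3022 × 67.59 = 20.43 kPa; u = γ_w × 2.30 = 22.56 kPa.
Total σ_h = 20.43 + 22.56 = 42.99 kPa.

43.0 kPa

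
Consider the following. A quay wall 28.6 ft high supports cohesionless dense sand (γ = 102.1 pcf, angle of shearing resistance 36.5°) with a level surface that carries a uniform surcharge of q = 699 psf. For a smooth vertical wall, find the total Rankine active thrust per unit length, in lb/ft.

15700 lb/ft

K_a = tan²(45° − φ/2) = 0.2541.
Soil triangle: ½ K_a γ H² = 0.5×0.2541×102.1×28.6² = 10610 lb/ft.
Surcharge rectangle: K_a q H = 0.2541×699×28.6 = 5079 lb/ft.
Total = 10610 + 5079 = 15690 lb/ft.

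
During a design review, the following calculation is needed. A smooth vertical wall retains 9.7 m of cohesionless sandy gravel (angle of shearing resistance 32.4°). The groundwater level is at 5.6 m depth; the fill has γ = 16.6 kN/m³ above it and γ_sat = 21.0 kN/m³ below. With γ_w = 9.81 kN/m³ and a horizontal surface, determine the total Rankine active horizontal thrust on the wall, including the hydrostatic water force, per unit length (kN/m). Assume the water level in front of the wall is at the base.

K_a = tan²(45° − φ/2) = 0.3022.
γ' = 21.0 − 9.81 = 11.19 kN/m³. Depth below WT = 4.1 m.
σ'_h at WT = K_a γ d_w = 28.10 kPa; at base = 28.10 + K_a γ' × 4.1 = 41.96 kPa.
P₁ (0–5.6 m) = ½×28.10×5.6 = 78.67. P₂ (5.6–9.7 m) = ½(28.10+41.96)×4.1 = 143.6.
P_w = ½ γ_w h₂² = 0.5×9.81×4.1² = 82.45. Total = 78.67+143.6+82.45 = 304.7 kN/m.

305 kN/m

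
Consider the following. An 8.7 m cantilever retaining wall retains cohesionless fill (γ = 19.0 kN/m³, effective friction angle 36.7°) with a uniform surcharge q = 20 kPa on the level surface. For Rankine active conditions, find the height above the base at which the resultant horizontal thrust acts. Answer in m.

3.18 m

K_a = 0.2519.
Triangular part P₁ = ½K_aγH² = 181.1 at H/3 = 2.900 m; rectangular part P₂ = K_a q H = 43.82 at H/2 = 4.350 m.
ȳ = (P₁·2.900 + P₂·4.350)/(P₁+P₂) = 3.183 m.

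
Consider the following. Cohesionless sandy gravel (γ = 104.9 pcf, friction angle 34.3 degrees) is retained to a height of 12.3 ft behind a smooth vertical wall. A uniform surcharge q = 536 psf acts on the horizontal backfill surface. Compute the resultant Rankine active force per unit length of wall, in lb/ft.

4060 lb/ft

K_a = tan²(45° − φ/2) = 0.2792.
Soil triangle: ½ K_a γ H² = 0.5×0.2792×104.9×12.3² = 2215 lb/ft.
Surcharge rectangle: K_a q H = 0.2792×536×12.3 = 1840 lb/ft.
Total = 2215 + 1840 = 4056 lb/ft.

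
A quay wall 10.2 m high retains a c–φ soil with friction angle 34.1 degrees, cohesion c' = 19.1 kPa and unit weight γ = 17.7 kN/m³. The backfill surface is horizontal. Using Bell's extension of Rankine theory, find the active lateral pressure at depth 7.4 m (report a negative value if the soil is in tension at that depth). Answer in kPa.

K_a = (1 − sin φ)/(1 + sin φ) = 0.2815.
σ_a = K_a γ z − 2c√K_a = 0.2815×17.7×7.4 − 2×19.1×0.5306 = 16.61 kPa.

16.6 kPa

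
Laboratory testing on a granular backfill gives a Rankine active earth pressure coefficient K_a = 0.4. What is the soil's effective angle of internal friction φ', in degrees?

25.4°

K_a = tan²(45° − φ/2) ⇒ 45° − φ/2 = arctan(√0.4) = 32.31°.
φ = 2(45° − 32.31°) = 25.38°.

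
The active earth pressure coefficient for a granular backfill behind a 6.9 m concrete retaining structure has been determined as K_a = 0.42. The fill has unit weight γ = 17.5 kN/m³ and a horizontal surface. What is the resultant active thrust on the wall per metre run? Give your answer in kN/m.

P = ½ K_a γ H² = 0.5 × 0.42 × 17.5 × 6.9² = 175.0 kN/m.

175 kN/m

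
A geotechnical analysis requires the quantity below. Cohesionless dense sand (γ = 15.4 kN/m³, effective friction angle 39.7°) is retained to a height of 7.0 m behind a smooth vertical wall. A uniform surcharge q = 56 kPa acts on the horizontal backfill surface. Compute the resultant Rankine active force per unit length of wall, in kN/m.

K_a = tan²(45° − φ/2) = 0.2204.
Soil triangle: ½ K_a γ H² = 0.5×0.2204×15.4×7.0² = 83.17 kN/m.
Surcharge rectangle: K_a q H = 0.2204×56×7.0 = 86.41 kN/m.
Total = 83.17 + 86.41 = 169.6 kN/m.

170 kN/m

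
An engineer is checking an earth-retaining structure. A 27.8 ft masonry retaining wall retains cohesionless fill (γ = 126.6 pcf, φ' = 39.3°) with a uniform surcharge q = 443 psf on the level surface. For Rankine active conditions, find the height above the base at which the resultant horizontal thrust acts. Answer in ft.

10.2 ft

K_a = 0.2245.
Triangular part P₁ = ½K_aγH² = 10980 at H/3 = 9.267 ft; rectangular part P₂ = K_a q H = 2764 at H/2 = 13.90 ft.
ȳ = (P₁·9.267 + P₂·13.90)/(P₁+P₂) = 10.20 ft.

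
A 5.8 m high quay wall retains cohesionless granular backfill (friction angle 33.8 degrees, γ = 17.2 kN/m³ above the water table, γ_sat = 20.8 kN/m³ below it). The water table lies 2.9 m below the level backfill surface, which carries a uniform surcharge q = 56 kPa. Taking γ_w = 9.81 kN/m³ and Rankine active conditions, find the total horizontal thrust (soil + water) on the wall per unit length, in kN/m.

209 kN/m

K_a = tan²(45° − φ/2) = 0.2851.
γ' = 20.8 − 9.81 = 10.99 kN/m³. h₂ = H − d_w = 2.9 m.
σ'_h: at surface K_a·q = 15.97; at WT K_a(q+γd_w) = 30.19; at base K_a(q+γd_w+γ'h₂) = 39.27 kPa.
P₁ = ½(15.97+30.19)×2.9 = 66.92; P₂ = ½(30.19+39.27)×2.9 = 100.7; P_w = ½γ_w h₂² = 41.25.
Total = 66.92+100.7+41.25 = 208.9 kN/m.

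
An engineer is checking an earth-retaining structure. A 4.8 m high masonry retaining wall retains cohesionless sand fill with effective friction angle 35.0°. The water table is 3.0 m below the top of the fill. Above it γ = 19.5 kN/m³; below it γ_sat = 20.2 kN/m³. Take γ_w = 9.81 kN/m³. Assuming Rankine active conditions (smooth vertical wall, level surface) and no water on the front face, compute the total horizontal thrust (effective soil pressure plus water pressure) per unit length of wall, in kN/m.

K_a = tan²(45° − φ/2) = 0.2710.
γ' = 20.2 − 9.81 = 10.39 kN/m³. Depth below WT = 1.8 m.
σ'_h at WT = K_a γ d_w = 15.85 kPa; at base = 15.85 + K_a γ' × 1.8 = 20.92 kPa.
P₁ (0–3.0 m) = ½×15.85×3.0 = 23.78. P₂ (3.0–4.8 m) = ½(15.85+20.92)×1.8 = 33.10.
P_w = ½ γ_w h₂² = 0.5×9.81×1.8² = 15.89. Total = 23.78+33.10+15.89 = 72.77 kN/m.

72.8 kN/m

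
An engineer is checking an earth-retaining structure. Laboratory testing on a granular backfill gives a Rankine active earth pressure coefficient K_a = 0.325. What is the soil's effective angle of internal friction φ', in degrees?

K_a = tan²(45° − φ/2) ⇒ 45° − φ/2 = arctan(√0.325) = 29.69°.
φ = 2(45° − 29.69°) = 30.63°.

30.6°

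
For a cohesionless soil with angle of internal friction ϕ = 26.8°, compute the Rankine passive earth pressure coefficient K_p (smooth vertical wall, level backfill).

K_p = (1 + sin φ)/(1 − sin φ) = tan²(45° + 26.8°/2) = 2.642.

2.64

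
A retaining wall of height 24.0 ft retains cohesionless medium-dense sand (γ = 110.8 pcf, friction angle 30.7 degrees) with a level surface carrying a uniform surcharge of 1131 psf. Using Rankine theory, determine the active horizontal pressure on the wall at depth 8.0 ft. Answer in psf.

654 psf

K_a = (1 − sin φ)/(1 + sin φ) = 0.3240.
σ_v = γz + q = 110.8 × 8.0 + 1131 = 2017 psf.
σ_h = K_a σ_v = 0.3240 × 2017 = 653.7 psf.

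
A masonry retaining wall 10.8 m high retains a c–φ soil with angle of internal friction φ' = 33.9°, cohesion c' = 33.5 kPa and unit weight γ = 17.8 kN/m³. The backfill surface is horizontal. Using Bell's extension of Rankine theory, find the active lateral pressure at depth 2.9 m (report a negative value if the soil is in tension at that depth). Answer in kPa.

K_a = (1 − sin φ)/(1 + sin φ) = 0.2839.
σ_a = K_a γ z − 2c√K_a = 0.2839×17.8×2.9 − 2×33.5×0.5328 = -21.04 kPa.

-21.0 kPa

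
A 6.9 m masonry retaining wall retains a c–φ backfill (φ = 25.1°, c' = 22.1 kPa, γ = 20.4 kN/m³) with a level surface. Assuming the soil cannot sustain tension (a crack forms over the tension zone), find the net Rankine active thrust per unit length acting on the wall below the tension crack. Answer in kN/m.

50.3 kN/m

K_a = 0.4043; √K_a = 0.6358.
Tension-crack depth z_c = 2c/(γ√K_a) = 2×22.1/(20.4×0.6358) = 3.408 m.
σ_a at base = K_a γ H − 2c√K_a = 0.4043×20.4×6.9 − 2×22.1×0.6358 = 28.80 kPa.
P_a = ½ × 28.80 × (H − z_c) = 0.5×28.80×3.492 = 50.30 kN/m.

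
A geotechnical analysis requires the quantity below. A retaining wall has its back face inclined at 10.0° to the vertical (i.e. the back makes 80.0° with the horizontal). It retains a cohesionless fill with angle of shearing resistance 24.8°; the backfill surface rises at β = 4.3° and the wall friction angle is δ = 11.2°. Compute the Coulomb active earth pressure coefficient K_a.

0.478

K_a = sin²(α+φ) / [sin²α · sin(α−δ) · (1 + √{sin(φ+δ)sin(φ−β) / (sin(α−δ)sin(α+β))})²].
With α = 80.0°, φ = 24.8°, δ = 11.2°, β = 4.3°: K_a = 0.4777.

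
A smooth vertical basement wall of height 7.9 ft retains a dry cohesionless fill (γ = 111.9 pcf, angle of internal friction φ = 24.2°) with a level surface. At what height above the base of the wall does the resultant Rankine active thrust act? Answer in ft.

K_a = 0.4185.
The pressure distribution is triangular, so the resultant acts at H/3 above the base = 7.9/3 = 2.633 ft.

2.63 ft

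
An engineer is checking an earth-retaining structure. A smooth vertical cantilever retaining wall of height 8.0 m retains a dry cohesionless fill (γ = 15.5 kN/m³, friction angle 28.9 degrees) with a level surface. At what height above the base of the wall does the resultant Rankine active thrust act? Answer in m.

2.67 m

K_a = 0.3484.
The pressure distribution is triangular, so the resultant acts at H/3 above the base = 8.0/3 = 2.667 m.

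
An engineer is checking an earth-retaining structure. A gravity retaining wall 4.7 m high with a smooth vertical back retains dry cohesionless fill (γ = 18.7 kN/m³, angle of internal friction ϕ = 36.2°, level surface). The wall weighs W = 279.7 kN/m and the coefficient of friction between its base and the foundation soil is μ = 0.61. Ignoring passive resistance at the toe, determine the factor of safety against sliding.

K_a = tan²(45° − 36.2°/2) = 0.2574.
P_a = ½K_aγH² = 0.5×0.2574×18.7×4.7² = 53.16 kN/m, acting at H/3 = 1.567 m above the base.
FS_sliding = μW / P_a = 0.61×279.7 / 53.16 = 3.209.

3.21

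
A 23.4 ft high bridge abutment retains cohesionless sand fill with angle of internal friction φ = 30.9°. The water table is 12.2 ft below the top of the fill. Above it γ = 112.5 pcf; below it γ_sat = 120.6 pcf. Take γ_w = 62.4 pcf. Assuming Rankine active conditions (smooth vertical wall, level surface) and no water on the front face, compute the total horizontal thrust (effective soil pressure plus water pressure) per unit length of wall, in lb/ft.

12700 lb/ft

K_a = tan²(45° − φ/2) = 0.3214.
γ' = 120.6 − 62.4 = 58.20 pcf. Depth below WT = 11.2 ft.
σ'_h at WT = K_a γ d_w = 441.1 psf; at base = 441.1 + K_a γ' × 11.2 = 650.6 psf.
P₁ (0–12.2 ft) = ½×441.1×12.2 = 2691. P₂ (12.2–23.4 ft) = ½(441.1+650.6)×11.2 = 6114.
P_w = ½ γ_w h₂² = 0.5×62.4×11.2² = 3914. Total = 2691+6114+3914 = 12720 lb/ft.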